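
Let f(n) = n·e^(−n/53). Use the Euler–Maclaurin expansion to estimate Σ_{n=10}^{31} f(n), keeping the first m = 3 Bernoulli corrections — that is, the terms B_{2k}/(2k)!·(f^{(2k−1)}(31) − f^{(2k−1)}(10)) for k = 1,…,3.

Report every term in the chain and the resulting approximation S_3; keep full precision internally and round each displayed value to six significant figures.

S_3 ≈ 297.136

∫_10^31 x·e^(−x/53) dx evaluates to 284.397.
½[f(10) + f(31)] = ½[8.28052 + 17.2719] = 12.7762.
So far: 297.173.
Order-1 term: 1/12 · (0.231273 − 0.671816) = -0.0367119.
Running total after k=1: 297.136.
Order-2 term: −1/720 · (0.000479028 − 0.000828736) = 4.85706e-07.
Running total after k=2: 297.136.
Order-3 term: 1/30240 · (3.11756e-07 − 5.04915e-07) = -6.38753e-12.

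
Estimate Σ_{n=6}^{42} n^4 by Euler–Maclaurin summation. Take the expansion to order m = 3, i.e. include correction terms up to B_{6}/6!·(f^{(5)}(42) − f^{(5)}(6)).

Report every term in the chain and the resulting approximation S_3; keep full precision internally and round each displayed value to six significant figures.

The integral term ∫_6^42 x^4 dx = 2.61367e+07.
Endpoint term: (f(6) + f(42))/2 = (1296.00 + 3.11170e+06)/2 = 1.55650e+06.
So far: 2.76932e+07.
Correction k=1: B_{2}/2! · (f^{(1)}(42) − f^{(1)}(6)) = 1/12 · (296352 − 864.000) = 24624.0.
Running total after k=1: 2.77178e+07.
Correction k=2: B_{4}/4! · (f^{(3)}(42) − f^{(3)}(6)) = −1/720 · (1008.00 − 144.000) = -1.20000.
Running total after k=2: 2.77178e+07.
Correction k=3: B_{6}/6! · (f^{(5)}(42) − f^{(5)}(6)) = 1/30240 · (0.00000 − 0.00000) = 0.00000.

S_3 ≈ 2.77178e+07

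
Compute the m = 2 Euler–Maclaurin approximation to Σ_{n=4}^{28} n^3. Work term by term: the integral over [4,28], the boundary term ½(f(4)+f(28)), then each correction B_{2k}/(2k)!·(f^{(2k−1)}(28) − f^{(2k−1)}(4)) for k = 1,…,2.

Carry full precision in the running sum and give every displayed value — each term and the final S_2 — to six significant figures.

The integral term ∫_4^28 x^3 dx = 153600.
½[f(4) + f(28)] = ½[64.0000 + 21952.0] = 11008.0.
So far: 164608.
Order-1 term: 1/12 · (2352.00 − 48.0000) = 192.000.
Running total after k=1: 164800.
Order-2 term: −1/720 · (6.00000 − 6.00000) = 0.00000.

S_2 ≈ 164800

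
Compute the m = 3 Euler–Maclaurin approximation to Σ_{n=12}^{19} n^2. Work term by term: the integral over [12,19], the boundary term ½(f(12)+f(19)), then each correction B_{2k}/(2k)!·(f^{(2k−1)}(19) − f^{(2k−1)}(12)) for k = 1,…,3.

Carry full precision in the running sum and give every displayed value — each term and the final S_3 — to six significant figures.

S_3 ≈ 1964.00

The integral term ∫_12^19 x^2 dx = 1710.33.
Endpoint term: (f(12) + f(19))/2 = (144.000 + 361.000)/2 = 252.500.
So far: 1962.83.
Order-1 term: 1/12 · (38.0000 − 24.0000) = 1.16667.
Running total after k=1: 1964.00.
Order-2 term: −1/720 · (0.00000 − 0.00000) = 0.00000.
Running total after k=2: 1964.00.
Order-3 term: 1/30240 · (0.00000 − 0.00000) = 0.00000.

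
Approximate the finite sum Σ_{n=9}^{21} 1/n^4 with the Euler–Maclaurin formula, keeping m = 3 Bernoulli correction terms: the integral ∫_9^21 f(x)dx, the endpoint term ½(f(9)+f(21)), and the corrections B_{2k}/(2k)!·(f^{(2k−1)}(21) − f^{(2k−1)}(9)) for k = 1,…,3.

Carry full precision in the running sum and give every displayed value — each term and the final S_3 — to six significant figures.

The integral term ∫_9^21 1/x^4 dx = 0.000421254.
½[f(9) + f(21)] = ½[0.000152416 + 5.14189e-06] = 7.87788e-05.
Running total after boundary: 0.000500033.
k=1: B_{2}/(2)! × [f^{(1)}(21) − f^{(1)}(9)] = 1/12 × (-9.79408e-07 − (-6.77404e-05)) = 5.56341e-06.
After k=1: 0.000505596.
k=2: B_{4}/(4)! × [f^{(3)}(21) − f^{(3)}(9)] = −1/720 × (-6.66264e-08 − (-2.50890e-05)) = -3.47533e-08.
After k=2: 0.000505562.
k=3: B_{6}/(6)! × [f^{(5)}(21) − f^{(5)}(9)] = 1/30240 × (-8.46049e-09 − (-1.73455e-05)) = 5.73315e-10.

S_3 ≈ 0.000505562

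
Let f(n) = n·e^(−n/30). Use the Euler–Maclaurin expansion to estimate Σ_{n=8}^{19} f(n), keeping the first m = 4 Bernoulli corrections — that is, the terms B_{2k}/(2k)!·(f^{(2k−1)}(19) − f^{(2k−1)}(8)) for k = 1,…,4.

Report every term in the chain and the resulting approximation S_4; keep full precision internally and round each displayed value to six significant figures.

∫_8^19 x·e^(−x/30) dx evaluates to 92.8537.
½[f(8) + f(19)] = ½[6.12743 + 10.0856] = 8.10650.
Running total after boundary: 100.960.
Correction k=1: B_{2}/2! · (f^{(1)}(19) − f^{(1)}(8)) = 1/12 · (0.194634 − 0.561681) = -0.0305872.
After k=1: 100.930.
Correction k=2: B_{4}/4! · (f^{(3)}(19) − f^{(3)}(8)) = −1/720 · (0.00139586 − 0.00232615) = 1.29208e-06.
After k=2: 100.930.
Correction k=3: B_{6}/6! · (f^{(5)}(19) − f^{(5)}(8)) = 1/30240 · (2.86162e-06 − 4.47580e-06) = -5.33788e-11.
After k=3: 100.930.
Correction k=4: B_{8}/8! · (f^{(7)}(19) − f^{(7)}(8)) = −1/1209600 · (4.63587e-09 − 7.07442e-09) = 2.01599e-15.

S_4 ≈ 100.930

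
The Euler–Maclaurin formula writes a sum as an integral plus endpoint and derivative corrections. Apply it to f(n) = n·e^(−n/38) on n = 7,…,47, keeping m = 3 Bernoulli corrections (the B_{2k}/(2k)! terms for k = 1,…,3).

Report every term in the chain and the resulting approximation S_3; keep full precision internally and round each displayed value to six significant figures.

Integral: ∫_7^47 x·e^(−x/38) dx = 484.643.
Endpoint term: (f(7) + f(47))/2 = (5.82232 + 13.6441)/2 = 9.73320.
Integral + boundary = 494.377.
Correction k=1: B_{2}/2! · (f^{(1)}(47) − f^{(1)}(7)) = 1/12 · (-0.0687551 − 0.678542) = -0.0622747.
Running total after k=1: 494.314.
Correction k=2: B_{4}/4! · (f^{(3)}(47) − f^{(3)}(7)) = −1/720 · (0.000354463 − 0.00162193) = 1.76037e-06.
Running total after k=2: 494.314.
Correction k=3: B_{6}/6! · (f^{(5)}(47) − f^{(5)}(7)) = 1/30240 · (5.23919e-07 − 1.92102e-06) = -4.62004e-11.

S_3 ≈ 494.314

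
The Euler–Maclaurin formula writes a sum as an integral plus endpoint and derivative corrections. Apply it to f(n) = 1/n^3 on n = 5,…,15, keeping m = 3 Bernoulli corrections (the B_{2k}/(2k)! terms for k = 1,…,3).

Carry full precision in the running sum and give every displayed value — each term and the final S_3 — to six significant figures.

S_3 ≈ 0.0223159

∫_5^15 1/x^3 dx evaluates to 0.0177778.
Endpoint term: (f(5) + f(15))/2 = (0.00800000 + 0.000296296)/2 = 0.00414815.
So far: 0.0219259.
Order-1 term: 1/12 · (-5.92593e-05 − (-0.00480000)) = 0.000395062.
After k=1: 0.0223210.
Order-2 term: −1/720 · (-5.26749e-06 − (-0.00384000)) = -5.32602e-06.
After k=2: 0.0223157.
Order-3 term: 1/30240 · (-9.83265e-07 − (-0.00645120)) = 2.13301e-07.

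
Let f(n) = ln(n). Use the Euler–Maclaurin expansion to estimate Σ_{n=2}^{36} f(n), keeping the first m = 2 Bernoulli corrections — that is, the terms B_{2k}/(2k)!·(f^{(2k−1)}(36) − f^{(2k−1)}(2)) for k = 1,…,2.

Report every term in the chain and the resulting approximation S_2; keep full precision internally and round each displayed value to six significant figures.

S_2 ≈ 95.7197

The integral term ∫_2^36 ln(x) dx = 93.6204.
½[f(2) + f(36)] = ½[0.693147 + 3.58352] = 2.13833.
So far: 95.7587.
Correction k=1: B_{2}/2! · (f^{(1)}(36) − f^{(1)}(2)) = 1/12 · (0.0277778 − 0.500000) = -0.0393519.
Running total after k=1: 95.7194.
Correction k=2: B_{4}/4! · (f^{(3)}(36) − f^{(3)}(2)) = −1/720 · (4.28669e-05 − 0.250000) = 0.000347163.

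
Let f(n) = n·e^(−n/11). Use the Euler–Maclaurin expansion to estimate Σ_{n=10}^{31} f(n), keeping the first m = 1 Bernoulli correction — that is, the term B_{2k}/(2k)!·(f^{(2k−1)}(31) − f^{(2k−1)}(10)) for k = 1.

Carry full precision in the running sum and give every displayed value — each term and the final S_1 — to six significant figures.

S_1 ≈ 68.4075

Integral: ∫_10^31 x·e^(−x/11) dx = 65.4796.
Endpoint term: (f(10) + f(31))/2 = (4.02890 + 1.85115)/2 = 2.94003.
Integral + boundary = 68.4196.
Correction k=1: B_{2}/2! · (f^{(1)}(31) − f^{(1)}(10)) = 1/12 · (-0.108572 − 0.0366264) = -0.0120998.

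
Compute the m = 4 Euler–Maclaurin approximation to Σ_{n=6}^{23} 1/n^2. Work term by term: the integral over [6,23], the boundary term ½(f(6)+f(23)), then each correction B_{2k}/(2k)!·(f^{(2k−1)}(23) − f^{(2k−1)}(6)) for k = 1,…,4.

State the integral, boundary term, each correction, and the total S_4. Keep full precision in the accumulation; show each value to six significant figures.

S_4 ≈ 0.138776

Integral: ∫_6^23 1/x^2 dx = 0.123188.
½[f(6) + f(23)] = ½[0.0277778 + 0.00189036] = 0.0148341.
Running total after boundary: 0.138022.
Order-1 term: 1/12 · (-0.000164379 − (-0.00925926)) = 0.000757907.
After k=1: 0.138780.
Order-2 term: −1/720 · (-3.72883e-06 − (-0.00308642)) = -4.28152e-06.
After k=2: 0.138776.
Order-3 term: 1/30240 · (-2.11465e-07 − (-0.00257202)) = 8.50465e-08.
After k=3: 0.138776.
Order-4 term: −1/1209600 · (-2.23857e-08 − (-0.00400091)) = -3.30762e-09.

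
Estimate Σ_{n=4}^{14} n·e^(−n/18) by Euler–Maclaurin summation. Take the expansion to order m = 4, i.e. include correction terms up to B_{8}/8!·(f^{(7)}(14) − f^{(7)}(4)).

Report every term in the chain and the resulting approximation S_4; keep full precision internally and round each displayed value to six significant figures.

S_4 ≈ 57.2368

∫_4^14 x·e^(−x/18) dx evaluates to 52.4627.
Endpoint term: (f(4) + f(14))/2 = (3.20295 + 6.43196)/2 = 4.81746.
So far: 57.2802.
Order-1 term: 1/12 · (0.102095 − 0.622796) = -0.0433918.
Running total after k=1: 57.2368.
Order-2 term: −1/720 · (0.00315107 − 0.00686503) = 5.15828e-06.
Running total after k=2: 57.2368.
Order-3 term: 1/30240 · (1.84785e-05 − 3.64440e-05) = -5.94098e-10.
Running total after k=3: 57.2368.
Order-4 term: −1/1209600 · (8.40477e-08 − 1.59567e-07) = 6.24331e-14.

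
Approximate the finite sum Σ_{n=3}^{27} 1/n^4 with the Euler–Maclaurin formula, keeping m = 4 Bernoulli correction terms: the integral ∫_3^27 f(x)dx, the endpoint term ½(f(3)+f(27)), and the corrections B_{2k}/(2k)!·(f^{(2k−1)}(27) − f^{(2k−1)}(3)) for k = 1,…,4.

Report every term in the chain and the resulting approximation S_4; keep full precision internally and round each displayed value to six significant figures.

Integral: ∫_3^27 1/x^4 dx = 0.0123287.
Endpoint term: (f(3) + f(27))/2 = (0.0123457 + 1.88168e-06)/2 = 0.00617378.
Running total after boundary: 0.0185025.
k=1: B_{2}/(2)! × [f^{(1)}(27) − f^{(1)}(3)] = 1/12 × (-2.78767e-07 − (-0.0164609)) = 0.00137172.
After k=1: 0.0198742.
k=2: B_{4}/(4)! × [f^{(3)}(27) − f^{(3)}(3)] = −1/720 × (-1.14719e-08 − (-0.0548697)) = -7.62079e-05.
After k=2: 0.0197980.
k=3: B_{6}/(6)! × [f^{(5)}(27) − f^{(5)}(3)] = 1/30240 × (-8.81242e-10 − (-0.341411)) = 1.12901e-05.
After k=3: 0.0198093.
k=4: B_{8}/(8)! × [f^{(7)}(27) − f^{(7)}(3)] = −1/1209600 × (-1.08795e-10 − (-3.41411)) = -2.82251e-06.

S_4 ≈ 0.0198065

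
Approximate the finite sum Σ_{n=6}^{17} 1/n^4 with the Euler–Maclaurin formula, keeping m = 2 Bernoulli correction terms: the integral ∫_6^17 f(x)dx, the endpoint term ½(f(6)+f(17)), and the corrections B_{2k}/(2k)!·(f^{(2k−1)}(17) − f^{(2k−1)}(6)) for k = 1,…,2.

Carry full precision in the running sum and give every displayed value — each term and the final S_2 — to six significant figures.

S_2 ≈ 0.00190919

Integral: ∫_6^17 1/x^4 dx = 0.00147536.
Boundary: ½(f(6) + f(17)) = ½(0.000771605 + 1.19730e-05) = 0.000391789.
Integral + boundary = 0.00186715.
Correction k=1: B_{2}/2! · (f^{(1)}(17) − f^{(1)}(6)) = 1/12 · (-2.81719e-06 − (-0.000514403)) = 4.26322e-05.
Running total after k=1: 0.00190978.
Correction k=2: B_{4}/4! · (f^{(3)}(17) − f^{(3)}(6)) = −1/720 · (-2.92441e-07 − (-0.000428669)) = -5.94968e-07.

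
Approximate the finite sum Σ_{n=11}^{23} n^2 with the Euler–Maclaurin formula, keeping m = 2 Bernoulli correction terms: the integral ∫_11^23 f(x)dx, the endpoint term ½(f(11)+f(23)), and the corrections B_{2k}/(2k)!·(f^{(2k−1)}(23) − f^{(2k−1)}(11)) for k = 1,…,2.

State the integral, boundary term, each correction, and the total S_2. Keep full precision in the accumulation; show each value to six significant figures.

The integral term ∫_11^23 x^2 dx = 3612.00.
Boundary: ½(f(11) + f(23)) = ½(121.000 + 529.000) = 325.000.
So far: 3937.00.
k=1: B_{2}/(2)! × [f^{(1)}(23) − f^{(1)}(11)] = 1/12 × (46.0000 − 22.0000) = 2.00000.
Partial sum through k=1: 3939.00.
k=2: B_{4}/(4)! × [f^{(3)}(23) − f^{(3)}(11)] = −1/720 × (0.00000 − 0.00000) = 0.00000.

S_2 ≈ 3939.00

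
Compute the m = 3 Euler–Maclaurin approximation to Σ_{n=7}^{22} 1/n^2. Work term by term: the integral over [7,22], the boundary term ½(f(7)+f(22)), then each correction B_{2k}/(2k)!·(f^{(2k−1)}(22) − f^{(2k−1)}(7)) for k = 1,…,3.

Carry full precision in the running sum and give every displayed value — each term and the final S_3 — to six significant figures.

S_3 ≈ 0.109108

The integral term ∫_7^22 1/x^2 dx = 0.0974026.
Endpoint term: (f(7) + f(22))/2 = (0.0204082 + 0.00206612)/2 = 0.0112371.
Running total after boundary: 0.108640.
Correction k=1: B_{2}/2! · (f^{(1)}(22) − f^{(1)}(7)) = 1/12 · (-0.000187829 − (-0.00583090)) = 0.000470256.
Partial sum through k=1: 0.109110.
Correction k=2: B_{4}/4! · (f^{(3)}(22) − f^{(3)}(7)) = −1/720 · (-4.65691e-06 − (-0.00142798)) = -1.97683e-06.
Partial sum through k=2: 0.109108.
Correction k=3: B_{6}/6! · (f^{(5)}(22) − f^{(5)}(7)) = 1/30240 · (-2.88651e-07 − (-0.000874271)) = 2.89015e-08.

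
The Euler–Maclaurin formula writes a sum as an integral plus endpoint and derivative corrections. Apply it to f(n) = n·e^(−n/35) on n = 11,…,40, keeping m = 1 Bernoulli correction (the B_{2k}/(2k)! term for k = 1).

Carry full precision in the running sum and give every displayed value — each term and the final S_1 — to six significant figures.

S_1 ≈ 349.019

∫_11^40 x·e^(−x/35) dx evaluates to 338.670.
½[f(11) + f(40)] = ½[8.03341 + 12.7563] = 10.3948.
Running total after boundary: 349.065.
Order-1 term: 1/12 · (-0.0455581 − 0.500784) = -0.0455285.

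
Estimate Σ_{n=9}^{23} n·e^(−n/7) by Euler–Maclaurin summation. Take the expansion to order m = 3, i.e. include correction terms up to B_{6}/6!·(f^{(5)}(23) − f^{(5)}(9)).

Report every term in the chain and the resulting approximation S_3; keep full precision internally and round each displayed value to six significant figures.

∫_9^23 x·e^(−x/7) dx evaluates to 23.1058.
Endpoint term: (f(9) + f(23))/2 = (2.48808 + 0.860519)/2 = 1.67430.
Integral + boundary = 24.7801.
Order-1 term: 1/12 · (-0.0855174 − (-0.0789866)) = -0.000544232.
Running total after k=1: 24.7796.
Order-2 term: −1/720 · (-0.000218157 − 0.00967183) = 1.37361e-05.
Running total after k=2: 24.7796.
Order-3 term: 1/30240 · (2.67130e-05 − 0.000427666) = -1.32590e-08.

S_3 ≈ 24.7796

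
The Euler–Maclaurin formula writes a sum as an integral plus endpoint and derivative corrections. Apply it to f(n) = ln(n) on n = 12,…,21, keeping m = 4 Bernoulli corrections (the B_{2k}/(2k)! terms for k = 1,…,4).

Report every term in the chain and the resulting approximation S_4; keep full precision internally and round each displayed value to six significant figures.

S_4 ≈ 27.8778

∫_12^21 ln(x) dx evaluates to 25.1161.
½[f(12) + f(21)] = ½[2.48491 + 3.04452] = 2.76471.
So far: 27.8808.
Order-1 term: 1/12 · (0.0476190 − 0.0833333) = -0.00297619.
Running total after k=1: 27.8778.
Order-2 term: −1/720 · (0.000215959 − 0.00115741) = 1.30757e-06.
Running total after k=2: 27.8778.
Order-3 term: 1/30240 · (5.87645e-06 − 9.64506e-05) = -2.99518e-09.
Running total after k=3: 27.8778.
Order-4 term: −1/1209600 · (3.99758e-07 − 2.00939e-05) = 1.62815e-11.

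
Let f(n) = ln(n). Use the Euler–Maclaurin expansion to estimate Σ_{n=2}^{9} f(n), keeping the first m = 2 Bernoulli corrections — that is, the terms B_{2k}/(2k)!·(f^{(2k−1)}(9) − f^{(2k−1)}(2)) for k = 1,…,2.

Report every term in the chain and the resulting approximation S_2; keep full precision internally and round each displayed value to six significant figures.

The integral term ∫_2^9 ln(x) dx = 11.3887.
Endpoint term: (f(2) + f(9))/2 = (0.693147 + 2.19722)/2 = 1.44519.
Integral + boundary = 12.8339.
Correction k=1: B_{2}/2! · (f^{(1)}(9) − f^{(1)}(2)) = 1/12 · (0.111111 − 0.500000) = -0.0324074.
After k=1: 12.8015.
Correction k=2: B_{4}/4! · (f^{(3)}(9) − f^{(3)}(2)) = −1/720 · (0.00274348 − 0.250000) = 0.000343412.

S_2 ≈ 12.8018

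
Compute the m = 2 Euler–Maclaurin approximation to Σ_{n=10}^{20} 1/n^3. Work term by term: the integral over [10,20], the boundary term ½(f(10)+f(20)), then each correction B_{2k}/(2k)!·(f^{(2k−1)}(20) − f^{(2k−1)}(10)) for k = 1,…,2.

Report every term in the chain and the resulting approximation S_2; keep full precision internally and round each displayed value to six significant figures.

S_2 ≈ 0.00433586

∫_10^20 1/x^3 dx evaluates to 0.00375000.
Boundary: ½(f(10) + f(20)) = ½(0.00100000 + 0.000125000) = 0.000562500.
Running total after boundary: 0.00431250.
Correction k=1: B_{2}/2! · (f^{(1)}(20) − f^{(1)}(10)) = 1/12 · (-1.87500e-05 − (-0.000300000)) = 2.34375e-05.
Running total after k=1: 0.00433594.
Correction k=2: B_{4}/4! · (f^{(3)}(20) − f^{(3)}(10)) = −1/720 · (-9.37500e-07 − (-6.00000e-05)) = -8.20312e-08.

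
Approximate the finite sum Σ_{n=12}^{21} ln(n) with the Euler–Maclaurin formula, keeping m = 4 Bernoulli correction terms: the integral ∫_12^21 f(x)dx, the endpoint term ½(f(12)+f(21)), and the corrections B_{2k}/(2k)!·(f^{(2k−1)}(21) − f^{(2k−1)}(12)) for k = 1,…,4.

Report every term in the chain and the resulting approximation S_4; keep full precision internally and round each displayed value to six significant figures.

S_4 ≈ 27.8778

Integral: ∫_12^21 ln(x) dx = 25.1161.
Endpoint term: (f(12) + f(21))/2 = (2.48491 + 3.04452)/2 = 2.76471.
Integral + boundary = 27.8808.
Order-1 term: 1/12 · (0.0476190 − 0.0833333) = -0.00297619.
Partial sum through k=1: 27.8778.
Order-2 term: −1/720 · (0.000215959 − 0.00115741) = 1.30757e-06.
Partial sum through k=2: 27.8778.
Order-3 term: 1/30240 · (5.87645e-06 − 9.64506e-05) = -2.99518e-09.
Partial sum through k=3: 27.8778.
Order-4 term: −1/1209600 · (3.99758e-07 − 2.00939e-05) = 1.62815e-11.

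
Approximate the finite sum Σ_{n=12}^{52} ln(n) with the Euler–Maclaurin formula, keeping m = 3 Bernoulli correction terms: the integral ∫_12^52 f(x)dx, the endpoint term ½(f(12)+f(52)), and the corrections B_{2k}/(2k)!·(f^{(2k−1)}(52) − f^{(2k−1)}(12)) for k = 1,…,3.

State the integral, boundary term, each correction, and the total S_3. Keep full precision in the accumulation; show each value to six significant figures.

S_3 ≈ 138.859

The integral term ∫_12^52 ln(x) dx = 135.646.
Boundary: ½(f(12) + f(52)) = ½(2.48491 + 3.95124) = 3.21808.
Integral + boundary = 138.864.
Correction k=1: B_{2}/2! · (f^{(1)}(52) − f^{(1)}(12)) = 1/12 · (0.0192308 − 0.0833333) = -0.00534188.
Partial sum through k=1: 138.859.
Correction k=2: B_{4}/4! · (f^{(3)}(52) − f^{(3)}(12)) = −1/720 · (1.42239e-05 − 0.00115741) = 1.58775e-06.
Partial sum through k=2: 138.859.
Correction k=3: B_{6}/6! · (f^{(5)}(52) − f^{(5)}(12)) = 1/30240 · (6.31240e-08 − 9.64506e-05) = -3.18742e-09.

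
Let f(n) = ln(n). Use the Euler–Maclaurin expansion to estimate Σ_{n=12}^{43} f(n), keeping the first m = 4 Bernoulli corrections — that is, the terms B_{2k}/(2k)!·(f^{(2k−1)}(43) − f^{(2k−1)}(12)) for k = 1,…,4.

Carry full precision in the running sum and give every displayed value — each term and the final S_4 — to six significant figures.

S_4 ≈ 104.031

Integral: ∫_12^43 ln(x) dx = 100.913.
½[f(12) + f(43)] = ½[2.48491 + 3.76120] = 3.12305.
So far: 104.036.
Correction k=1: B_{2}/2! · (f^{(1)}(43) − f^{(1)}(12)) = 1/12 · (0.0232558 − 0.0833333) = -0.00500646.
Running total after k=1: 104.031.
Correction k=2: B_{4}/4! · (f^{(3)}(43) − f^{(3)}(12)) = −1/720 · (2.51550e-05 − 0.00115741) = 1.57257e-06.
Running total after k=2: 104.031.
Correction k=3: B_{6}/6! · (f^{(5)}(43) − f^{(5)}(12)) = 1/30240 · (1.63256e-07 − 9.64506e-05) = -3.18411e-09.
Running total after k=3: 104.031.
Correction k=4: B_{8}/8! · (f^{(7)}(43) − f^{(7)}(12)) = −1/1209600 · (2.64883e-09 − 2.00939e-05) = 1.66098e-11.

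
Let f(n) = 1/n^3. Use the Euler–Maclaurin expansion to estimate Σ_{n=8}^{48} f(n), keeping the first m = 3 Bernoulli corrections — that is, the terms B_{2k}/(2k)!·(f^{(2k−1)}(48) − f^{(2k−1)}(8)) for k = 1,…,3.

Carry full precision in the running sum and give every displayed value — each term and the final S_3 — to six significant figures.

The integral term ∫_8^48 1/x^3 dx = 0.00759549.
Endpoint term: (f(8) + f(48))/2 = (0.00195312 + 9.04225e-06)/2 = 0.000981084.
Integral + boundary = 0.00857657.
k=1: B_{2}/(2)! × [f^{(1)}(48) − f^{(1)}(8)] = 1/12 × (-5.65140e-07 − (-0.000732422)) = 6.09881e-05.
After k=1: 0.00863756.
k=2: B_{4}/(4)! × [f^{(3)}(48) − f^{(3)}(8)] = −1/720 × (-4.90573e-09 − (-0.000228882)) = -3.17885e-07.
After k=2: 0.00863724.
k=3: B_{6}/(6)! × [f^{(5)}(48) − f^{(5)}(8)] = 1/30240 × (-8.94274e-11 − (-0.000150204)) = 4.96705e-09.

S_3 ≈ 0.00863724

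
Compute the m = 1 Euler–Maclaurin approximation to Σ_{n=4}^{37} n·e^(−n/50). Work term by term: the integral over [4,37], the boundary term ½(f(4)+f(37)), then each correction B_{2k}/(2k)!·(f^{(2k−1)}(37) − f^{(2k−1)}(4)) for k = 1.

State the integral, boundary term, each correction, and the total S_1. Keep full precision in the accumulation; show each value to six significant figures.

S_1 ≈ 427.581

Integral: ∫_4^37 x·e^(−x/50) dx = 416.969.
½[f(4) + f(37)] = ½[3.69247 + 17.6532] = 10.6728.
Integral + boundary = 427.641.
k=1: B_{2}/(2)! × [f^{(1)}(37) − f^{(1)}(4)] = 1/12 × (0.124050 − 0.849267) = -0.0604348.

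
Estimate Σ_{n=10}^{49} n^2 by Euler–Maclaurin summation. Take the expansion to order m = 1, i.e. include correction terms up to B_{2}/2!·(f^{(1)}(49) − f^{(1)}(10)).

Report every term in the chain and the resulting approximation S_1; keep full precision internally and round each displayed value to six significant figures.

S_1 ≈ 40140.0

∫_10^49 x^2 dx evaluates to 38883.0.
Boundary: ½(f(10) + f(49)) = ½(100.000 + 2401.00) = 1250.50.
Running total after boundary: 40133.5.
k=1: B_{2}/(2)! × [f^{(1)}(49) − f^{(1)}(10)] = 1/12 × (98.0000 − 20.0000) = 6.50000.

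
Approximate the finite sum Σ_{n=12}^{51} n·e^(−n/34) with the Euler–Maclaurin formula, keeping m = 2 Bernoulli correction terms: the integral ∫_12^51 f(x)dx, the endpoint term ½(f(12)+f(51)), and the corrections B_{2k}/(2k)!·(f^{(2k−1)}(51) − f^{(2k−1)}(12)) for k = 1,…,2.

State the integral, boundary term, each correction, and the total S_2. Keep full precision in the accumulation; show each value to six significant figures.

S_2 ≈ 463.908

The integral term ∫_12^51 x·e^(−x/34) dx = 454.049.
Endpoint term: (f(12) + f(51))/2 = (8.43142 + 11.3796)/2 = 9.90553.
Running total after boundary: 463.955.
k=1: B_{2}/(2)! × [f^{(1)}(51) − f^{(1)}(12)] = 1/12 × (-0.111565 − 0.454636) = -0.0471834.
Partial sum through k=1: 463.908.
k=2: B_{4}/(4)! × [f^{(3)}(51) − f^{(3)}(12)] = −1/720 × (0.000289529 − 0.00160889) = 1.83244e-06.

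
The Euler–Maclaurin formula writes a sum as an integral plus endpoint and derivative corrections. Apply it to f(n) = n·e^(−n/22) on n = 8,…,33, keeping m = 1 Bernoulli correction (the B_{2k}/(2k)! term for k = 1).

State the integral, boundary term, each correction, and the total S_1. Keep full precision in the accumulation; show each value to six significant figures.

S_1 ≈ 195.224

Integral: ∫_8^33 x·e^(−x/22) dx = 188.807.
Boundary: ½(f(8) + f(33)) = ½(5.56115 + 7.36330) = 6.46222.
Integral + boundary = 195.270.
Correction k=1: B_{2}/2! · (f^{(1)}(33) − f^{(1)}(8)) = 1/12 · (-0.111565 − 0.442364) = -0.0461608.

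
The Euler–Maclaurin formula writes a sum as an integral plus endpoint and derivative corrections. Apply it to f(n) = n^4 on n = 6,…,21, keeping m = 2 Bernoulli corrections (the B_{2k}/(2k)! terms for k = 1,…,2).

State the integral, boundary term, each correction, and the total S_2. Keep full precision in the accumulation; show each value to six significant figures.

S_2 ≈ 916168

Integral: ∫_6^21 x^4 dx = 815265.
Boundary: ½(f(6) + f(21)) = ½(1296.00 + 194481) = 97888.5.
So far: 913154.
Order-1 term: 1/12 · (37044.0 − 864.000) = 3015.00.
After k=1: 916168.
Order-2 term: −1/720 · (504.000 − 144.000) = -0.500000.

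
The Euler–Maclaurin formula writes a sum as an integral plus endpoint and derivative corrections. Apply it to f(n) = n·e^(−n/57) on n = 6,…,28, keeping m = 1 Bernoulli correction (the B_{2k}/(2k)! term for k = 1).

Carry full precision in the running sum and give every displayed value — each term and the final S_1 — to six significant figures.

S_1 ≈ 278.908

Integral: ∫_6^28 x·e^(−x/57) dx = 267.683.
Boundary: ½(f(6) + f(28)) = ½(5.40053 + 17.1325) = 11.2665.
So far: 278.949.
Correction k=1: B_{2}/2! · (f^{(1)}(28) − f^{(1)}(6)) = 1/12 · (0.311305 − 0.805342) = -0.0411697.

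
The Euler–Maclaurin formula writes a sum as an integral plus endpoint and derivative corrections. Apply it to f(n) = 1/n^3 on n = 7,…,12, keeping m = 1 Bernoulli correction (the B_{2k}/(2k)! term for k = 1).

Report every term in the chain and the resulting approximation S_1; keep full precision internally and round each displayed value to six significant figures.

∫_7^12 1/x^3 dx evaluates to 0.00673186.
½[f(7) + f(12)] = ½[0.00291545 + 0.000578704] = 0.00174708.
So far: 0.00847894.
Correction k=1: B_{2}/2! · (f^{(1)}(12) − f^{(1)}(7)) = 1/12 · (-0.000144676 − (-0.00124948)) = 9.20670e-05.

S_1 ≈ 0.00857100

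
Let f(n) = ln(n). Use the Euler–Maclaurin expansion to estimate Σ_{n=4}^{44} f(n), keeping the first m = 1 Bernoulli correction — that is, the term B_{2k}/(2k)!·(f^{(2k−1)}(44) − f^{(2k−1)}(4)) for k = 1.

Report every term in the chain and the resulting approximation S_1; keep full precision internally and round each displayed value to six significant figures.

Integral: ∫_4^44 ln(x) dx = 120.959.
Boundary: ½(f(4) + f(44)) = ½(1.38629 + 3.78419) = 2.58524.
Running total after boundary: 123.544.
k=1: B_{2}/(2)! × [f^{(1)}(44) − f^{(1)}(4)] = 1/12 × (0.0227273 − 0.250000) = -0.0189394.

S_1 ≈ 123.525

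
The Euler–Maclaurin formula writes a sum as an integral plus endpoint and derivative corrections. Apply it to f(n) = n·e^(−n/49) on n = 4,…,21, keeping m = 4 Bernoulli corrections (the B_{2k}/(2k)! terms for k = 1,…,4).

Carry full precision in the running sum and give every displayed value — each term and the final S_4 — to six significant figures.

S_4 ≈ 167.630

Integral: ∫_4^21 x·e^(−x/49) dx = 158.986.
Boundary: ½(f(4) + f(21)) = ½(3.68644 + 13.6802) = 8.68333.
So far: 167.670.
Order-1 term: 1/12 · (0.372251 − 0.846377) = -0.0395105.
Partial sum through k=1: 167.630.
Order-2 term: −1/720 · (0.000697680 − 0.00112020) = 5.86832e-07.
Partial sum through k=2: 167.630.
Order-3 term: 1/30240 · (5.16585e-07 − 7.86292e-07) = -8.91891e-12.
Partial sum through k=3: 167.630.
Order-4 term: −1/1209600 · (3.09284e-10 − 4.60654e-10) = 1.25140e-16.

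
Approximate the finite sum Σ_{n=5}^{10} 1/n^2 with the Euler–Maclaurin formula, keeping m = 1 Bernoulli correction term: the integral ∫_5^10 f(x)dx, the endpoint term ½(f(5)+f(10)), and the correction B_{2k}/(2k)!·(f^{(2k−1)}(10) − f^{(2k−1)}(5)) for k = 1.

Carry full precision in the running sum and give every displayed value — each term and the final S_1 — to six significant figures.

S_1 ≈ 0.126167

The integral term ∫_5^10 1/x^2 dx = 0.100000.
½[f(5) + f(10)] = ½[0.0400000 + 0.0100000] = 0.0250000.
Running total after boundary: 0.125000.
Correction k=1: B_{2}/2! · (f^{(1)}(10) − f^{(1)}(5)) = 1/12 · (-0.00200000 − (-0.0160000)) = 0.00116667.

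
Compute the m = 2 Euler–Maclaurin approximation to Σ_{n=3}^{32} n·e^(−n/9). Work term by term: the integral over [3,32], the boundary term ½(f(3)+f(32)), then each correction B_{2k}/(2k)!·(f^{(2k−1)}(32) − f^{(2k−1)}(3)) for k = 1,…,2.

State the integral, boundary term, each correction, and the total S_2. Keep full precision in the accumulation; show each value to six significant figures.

Integral: ∫_3^32 x·e^(−x/9) dx = 66.8447.
½[f(3) + f(32)] = ½[2.14959 + 0.914096] = 1.53184.
Integral + boundary = 68.3766.
k=1: B_{2}/(2)! × [f^{(1)}(32) − f^{(1)}(3)] = 1/12 × (-0.0730007 − 0.477688) = -0.0458907.
Running total after k=1: 68.3307.
k=2: B_{4}/(4)! × [f^{(3)}(32) − f^{(3)}(3)] = −1/720 × (-0.000195923 − 0.0235895) = 3.30353e-05.

S_2 ≈ 68.3307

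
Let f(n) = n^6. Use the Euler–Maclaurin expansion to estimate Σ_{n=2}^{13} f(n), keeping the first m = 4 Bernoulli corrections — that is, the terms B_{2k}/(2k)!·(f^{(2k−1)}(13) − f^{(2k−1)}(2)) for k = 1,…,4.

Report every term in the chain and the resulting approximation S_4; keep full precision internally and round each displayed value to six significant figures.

∫_2^13 x^6 dx evaluates to 8.96406e+06.
½[f(2) + f(13)] = ½[64.0000 + 4.82681e+06] = 2.41344e+06.
Integral + boundary = 1.13775e+07.
Correction k=1: B_{2}/2! · (f^{(1)}(13) − f^{(1)}(2)) = 1/12 · (2.22776e+06 − 192.000) = 185630.
After k=1: 1.15631e+07.
Correction k=2: B_{4}/4! · (f^{(3)}(13) − f^{(3)}(2)) = −1/720 · (263640 − 960.000) = -364.833.
After k=2: 1.15628e+07.
Correction k=3: B_{6}/6! · (f^{(5)}(13) − f^{(5)}(2)) = 1/30240 · (9360.00 − 1440.00) = 0.261905.
After k=3: 1.15628e+07.
Correction k=4: B_{8}/8! · (f^{(7)}(13) − f^{(7)}(2)) = −1/1209600 · (0.00000 − 0.00000) = 0.00000.

S_4 ≈ 1.15628e+07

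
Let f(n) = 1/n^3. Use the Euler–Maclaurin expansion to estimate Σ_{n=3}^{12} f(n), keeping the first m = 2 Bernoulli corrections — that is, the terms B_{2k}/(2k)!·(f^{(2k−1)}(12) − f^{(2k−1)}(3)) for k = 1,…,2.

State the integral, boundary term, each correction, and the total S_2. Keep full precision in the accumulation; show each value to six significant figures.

S_2 ≈ 0.0738513

Integral: ∫_3^12 1/x^3 dx = 0.0520833.
Endpoint term: (f(3) + f(12))/2 = (0.0370370 + 0.000578704)/2 = 0.0188079.
So far: 0.0708912.
k=1: B_{2}/(2)! × [f^{(1)}(12) − f^{(1)}(3)] = 1/12 × (-0.000144676 − (-0.0370370)) = 0.00307436.
After k=1: 0.0739656.
k=2: B_{4}/(4)! × [f^{(3)}(12) − f^{(3)}(3)] = −1/720 × (-2.00939e-05 − (-0.0823045)) = -0.000114284.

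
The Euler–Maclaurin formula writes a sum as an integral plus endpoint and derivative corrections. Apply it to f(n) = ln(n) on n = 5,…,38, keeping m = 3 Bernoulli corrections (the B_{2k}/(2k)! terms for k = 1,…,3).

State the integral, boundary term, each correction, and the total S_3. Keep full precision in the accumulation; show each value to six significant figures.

S_3 ≈ 99.7901

The integral term ∫_5^38 ln(x) dx = 97.1811.
Endpoint term: (f(5) + f(38))/2 = (1.60944 + 3.63759)/2 = 2.62351.
So far: 99.8046.
Order-1 term: 1/12 · (0.0263158 − 0.200000) = -0.0144737.
After k=1: 99.7901.
Order-2 term: −1/720 · (3.64485e-05 − 0.0160000) = 2.21716e-05.
After k=2: 99.7901.
Order-3 term: 1/30240 · (3.02896e-07 − 0.00768000) = -2.53958e-07.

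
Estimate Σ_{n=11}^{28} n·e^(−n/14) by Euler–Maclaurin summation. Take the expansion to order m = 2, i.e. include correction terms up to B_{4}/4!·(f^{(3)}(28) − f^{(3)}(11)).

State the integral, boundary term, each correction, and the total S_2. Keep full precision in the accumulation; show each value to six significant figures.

S_2 ≈ 84.3329

∫_11^28 x·e^(−x/14) dx evaluates to 79.9508.
Endpoint term: (f(11) + f(28))/2 = (5.01373 + 3.78939)/2 = 4.40156.
Integral + boundary = 84.3523.
Correction k=1: B_{2}/2! · (f^{(1)}(28) − f^{(1)}(11)) = 1/12 · (-0.135335 − 0.0976701) = -0.0194171.
After k=1: 84.3329.
Correction k=2: B_{4}/4! · (f^{(3)}(28) − f^{(3)}(11)) = −1/720 · (0.000690486 − 0.00514928) = 6.19276e-06.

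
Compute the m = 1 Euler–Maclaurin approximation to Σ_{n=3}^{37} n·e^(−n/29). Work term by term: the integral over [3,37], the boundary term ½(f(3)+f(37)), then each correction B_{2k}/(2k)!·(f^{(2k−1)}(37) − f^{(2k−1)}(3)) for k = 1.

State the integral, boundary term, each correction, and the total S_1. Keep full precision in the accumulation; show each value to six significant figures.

The integral term ∫_3^37 x·e^(−x/29) dx = 302.429.
Boundary: ½(f(3) + f(37)) = ½(2.70517 + 10.3300) = 6.51760.
So far: 308.946.
Order-1 term: 1/12 · (-0.0770180 − 0.808441) = -0.0737882.

S_1 ≈ 308.872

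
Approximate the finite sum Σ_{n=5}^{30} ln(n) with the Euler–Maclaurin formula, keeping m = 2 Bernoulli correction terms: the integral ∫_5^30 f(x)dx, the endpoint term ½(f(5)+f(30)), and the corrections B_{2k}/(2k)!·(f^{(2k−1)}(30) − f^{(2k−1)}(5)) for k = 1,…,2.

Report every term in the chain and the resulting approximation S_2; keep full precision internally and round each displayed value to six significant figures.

S_2 ≈ 71.4802

Integral: ∫_5^30 ln(x) dx = 68.9887.
Boundary: ½(f(5) + f(30)) = ½(1.60944 + 3.40120) = 2.50532.
Running total after boundary: 71.4940.
k=1: B_{2}/(2)! × [f^{(1)}(30) − f^{(1)}(5)] = 1/12 × (0.0333333 − 0.200000) = -0.0138889.
After k=1: 71.4802.
k=2: B_{4}/(4)! × [f^{(3)}(30) − f^{(3)}(5)] = −1/720 × (7.40741e-05 − 0.0160000) = 2.21193e-05.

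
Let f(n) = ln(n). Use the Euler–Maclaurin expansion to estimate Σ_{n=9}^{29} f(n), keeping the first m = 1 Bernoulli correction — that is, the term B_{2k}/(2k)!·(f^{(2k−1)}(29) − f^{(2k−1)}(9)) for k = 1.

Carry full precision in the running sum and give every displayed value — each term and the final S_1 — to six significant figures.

S_1 ≈ 60.6524

Integral: ∫_9^29 ln(x) dx = 57.8766.
Boundary: ½(f(9) + f(29)) = ½(2.19722 + 3.36730) = 2.78226.
Running total after boundary: 60.6588.
Correction k=1: B_{2}/2! · (f^{(1)}(29) − f^{(1)}(9)) = 1/12 · (0.0344828 − 0.111111) = -0.00638570.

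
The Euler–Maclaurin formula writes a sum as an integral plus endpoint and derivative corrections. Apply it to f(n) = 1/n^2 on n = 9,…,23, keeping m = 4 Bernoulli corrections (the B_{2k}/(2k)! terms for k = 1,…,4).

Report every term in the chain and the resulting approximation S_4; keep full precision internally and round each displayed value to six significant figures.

∫_9^23 1/x^2 dx evaluates to 0.0676329.
½[f(9) + f(23)] = ½[0.0123457 + 0.00189036] = 0.00711802.
Running total after boundary: 0.0747509.
k=1: B_{2}/(2)! × [f^{(1)}(23) − f^{(1)}(9)] = 1/12 × (-0.000164379 − (-0.00274348)) = 0.000214925.
Partial sum through k=1: 0.0749658.
k=2: B_{4}/(4)! × [f^{(3)}(23) − f^{(3)}(9)] = −1/720 × (-3.72883e-06 − (-0.000406442)) = -5.59324e-07.
Partial sum through k=2: 0.0749652.
k=3: B_{6}/(6)! × [f^{(5)}(23) − f^{(5)}(9)] = 1/30240 × (-2.11465e-07 − (-0.000150534)) = 4.97099e-09.
Partial sum through k=3: 0.0749652.
k=4: B_{8}/(8)! × [f^{(7)}(23) − f^{(7)}(9)] = −1/1209600 × (-2.23857e-08 − (-0.000104073)) = -8.60207e-11.

S_4 ≈ 0.0749652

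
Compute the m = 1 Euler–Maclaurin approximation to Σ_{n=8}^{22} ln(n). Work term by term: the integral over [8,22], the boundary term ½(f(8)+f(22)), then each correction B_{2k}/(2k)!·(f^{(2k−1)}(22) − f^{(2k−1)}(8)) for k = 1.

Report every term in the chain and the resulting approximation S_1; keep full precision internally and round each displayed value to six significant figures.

Integral: ∫_8^22 ln(x) dx = 37.3674.
½[f(8) + f(22)] = ½[2.07944 + 3.09104] = 2.58524.
Integral + boundary = 39.9526.
k=1: B_{2}/(2)! × [f^{(1)}(22) − f^{(1)}(8)] = 1/12 × (0.0454545 − 0.125000) = -0.00662879.

S_1 ≈ 39.9460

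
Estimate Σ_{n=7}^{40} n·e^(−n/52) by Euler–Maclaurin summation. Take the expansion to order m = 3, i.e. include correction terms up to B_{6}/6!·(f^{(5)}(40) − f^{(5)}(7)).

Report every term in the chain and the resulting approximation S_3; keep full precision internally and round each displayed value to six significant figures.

The integral term ∫_7^40 x·e^(−x/52) dx = 464.833.
½[f(7) + f(40)] = ½[6.11836 + 18.5348] = 12.3266.
So far: 477.159.
k=1: B_{2}/(2)! × [f^{(1)}(40) − f^{(1)}(7)] = 1/12 × (0.106931 − 0.756391) = -0.0541216.
Running total after k=1: 477.105.
k=2: B_{4}/(4)! × [f^{(3)}(40) − f^{(3)}(7)] = −1/720 × (0.000382274 − 0.000926219) = 7.55478e-07.
Running total after k=2: 477.105.
k=3: B_{6}/(6)! × [f^{(5)}(40) − f^{(5)}(7)] = 1/30240 × (2.68123e-07 − 5.81622e-07) = -1.03671e-11.

S_3 ≈ 477.105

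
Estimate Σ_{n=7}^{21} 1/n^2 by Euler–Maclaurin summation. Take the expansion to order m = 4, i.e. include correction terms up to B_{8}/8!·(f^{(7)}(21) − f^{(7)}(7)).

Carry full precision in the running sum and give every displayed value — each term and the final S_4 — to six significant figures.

Integral: ∫_7^21 1/x^2 dx = 0.0952381.
Endpoint term: (f(7) + f(21))/2 = (0.0204082 + 0.00226757)/2 = 0.0113379.
So far: 0.106576.
Order-1 term: 1/12 · (-0.000215959 − (-0.00583090)) = 0.000467912.
After k=1: 0.107044.
Order-2 term: −1/720 · (-5.87645e-06 − (-0.00142798)) = -1.97514e-06.
After k=2: 0.107042.
Order-3 term: 1/30240 · (-3.99758e-07 − (-0.000874271)) = 2.88979e-08.
After k=3: 0.107042.
Order-4 term: −1/1209600 · (-5.07630e-08 − (-0.000999167)) = -8.25989e-10.

S_4 ≈ 0.107042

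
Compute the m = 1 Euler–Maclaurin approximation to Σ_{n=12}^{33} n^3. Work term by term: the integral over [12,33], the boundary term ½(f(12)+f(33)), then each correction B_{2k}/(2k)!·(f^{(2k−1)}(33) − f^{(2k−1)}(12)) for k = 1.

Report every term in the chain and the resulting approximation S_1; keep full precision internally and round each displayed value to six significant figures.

S_1 ≈ 310365

Integral: ∫_12^33 x^3 dx = 291296.
Endpoint term: (f(12) + f(33))/2 = (1728.00 + 35937.0)/2 = 18832.5.
So far: 310129.
k=1: B_{2}/(2)! × [f^{(1)}(33) − f^{(1)}(12)] = 1/12 × (3267.00 − 432.000) = 236.250.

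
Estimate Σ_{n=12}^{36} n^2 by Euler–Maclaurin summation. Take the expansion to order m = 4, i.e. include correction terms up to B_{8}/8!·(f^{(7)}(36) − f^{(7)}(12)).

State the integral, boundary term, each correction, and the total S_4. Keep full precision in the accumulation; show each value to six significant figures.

S_4 ≈ 15700.0

The integral term ∫_12^36 x^2 dx = 14976.0.
½[f(12) + f(36)] = ½[144.000 + 1296.00] = 720.000.
Integral + boundary = 15696.0.
Order-1 term: 1/12 · (72.0000 − 24.0000) = 4.00000.
After k=1: 15700.0.
Order-2 term: −1/720 · (0.00000 − 0.00000) = 0.00000.
After k=2: 15700.0.
Order-3 term: 1/30240 · (0.00000 − 0.00000) = 0.00000.
After k=3: 15700.0.
Order-4 term: −1/1209600 · (0.00000 − 0.00000) = 0.00000.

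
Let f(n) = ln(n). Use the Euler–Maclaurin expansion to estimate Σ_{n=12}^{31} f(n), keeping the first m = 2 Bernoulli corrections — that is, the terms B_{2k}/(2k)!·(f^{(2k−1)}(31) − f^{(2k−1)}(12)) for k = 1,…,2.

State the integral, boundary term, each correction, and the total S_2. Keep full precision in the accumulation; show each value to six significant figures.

S_2 ≈ 60.5899

The integral term ∫_12^31 ln(x) dx = 57.6347.
Endpoint term: (f(12) + f(31))/2 = (2.48491 + 3.43399)/2 = 2.95945.
Integral + boundary = 60.5942.
k=1: B_{2}/(2)! × [f^{(1)}(31) − f^{(1)}(12)] = 1/12 × (0.0322581 − 0.0833333) = -0.00425627.
Partial sum through k=1: 60.5899.
k=2: B_{4}/(4)! × [f^{(3)}(31) − f^{(3)}(12)] = −1/720 × (6.71344e-05 − 0.00115741) = 1.51427e-06.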